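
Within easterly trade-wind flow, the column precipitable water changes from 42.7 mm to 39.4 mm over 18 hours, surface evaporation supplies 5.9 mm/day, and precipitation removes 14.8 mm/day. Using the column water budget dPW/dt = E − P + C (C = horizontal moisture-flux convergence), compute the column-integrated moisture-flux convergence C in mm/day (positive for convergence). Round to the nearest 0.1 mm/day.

dPW/dt = (39.4 − 42.7) mm / (18/24 day) = -4.400 mm/day.
C = dPW/dt − E + P = (-4.400) − 5.9 + 14.8 = 4.5 mm/day.

C ≈ 4.5 mm/day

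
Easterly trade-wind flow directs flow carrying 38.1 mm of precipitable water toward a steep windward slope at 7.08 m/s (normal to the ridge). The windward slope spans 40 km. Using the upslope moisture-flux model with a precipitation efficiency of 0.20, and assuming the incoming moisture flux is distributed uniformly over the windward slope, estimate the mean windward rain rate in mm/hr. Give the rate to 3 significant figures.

Incoming column moisture flux per unit ridge length: F = V × PW = 7.08 × 38.1 = 269.748 mm·m/s.
Spread over the 40 km slope with efficiency ε = 0.20: R = ε·F/W = 0.20 × 269.748 / 40000 m = 1.349e-03 mm/s.
R = 1.349e-03 × 3600 = 4.86 mm/hr.

R ≈ 4.86 mm/hr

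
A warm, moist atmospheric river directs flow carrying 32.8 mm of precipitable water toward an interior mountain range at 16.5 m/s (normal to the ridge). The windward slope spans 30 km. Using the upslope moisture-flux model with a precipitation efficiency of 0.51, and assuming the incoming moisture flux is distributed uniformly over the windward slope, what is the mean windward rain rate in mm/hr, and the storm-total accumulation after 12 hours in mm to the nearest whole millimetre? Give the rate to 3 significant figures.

Incoming column moisture flux per unit ridge length: F = V × PW = 16.5 × 32.8 = 541.2 mm·m/s.
Spread over the 30 km slope with efficiency ε = 0.51: R = ε·F/W = 0.51 × 541.2 / 30000 m = 9.200e-03 mm/s.
R = 9.200e-03 × 3600 = 33.1 mm/hr.
Over 12 h: total = 33.1 × 12 = 397.2 ≈ 397 mm.

R ≈ 33.1 mm/hr; total ≈ 397 mm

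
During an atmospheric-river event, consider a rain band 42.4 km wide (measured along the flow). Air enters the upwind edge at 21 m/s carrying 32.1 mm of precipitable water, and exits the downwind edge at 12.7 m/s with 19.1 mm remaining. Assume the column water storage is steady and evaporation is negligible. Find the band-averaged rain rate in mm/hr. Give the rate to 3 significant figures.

Column moisture flux per unit crosswind length is F = V × PW.
Inflow: F_in = 21 × 32.1 = 674.1 mm·m/s
Outflow: F_out = 12.7 × 19.1 = 242.57 mm·m/s
Steady-state rate R = (F_in − F_out)/L = (674.1 − 242.57) / 42400 m = 1.018e-02 mm/s.
R = 1.018e-02 × 3600 = 36.6 mm/hr.

R ≈ 36.6 mm/hr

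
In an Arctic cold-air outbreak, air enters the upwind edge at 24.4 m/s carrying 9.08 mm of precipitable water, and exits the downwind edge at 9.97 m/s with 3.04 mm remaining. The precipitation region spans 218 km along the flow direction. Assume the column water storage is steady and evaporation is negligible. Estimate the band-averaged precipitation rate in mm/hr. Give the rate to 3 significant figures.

R ≈ 3.16 mm/hr

Column moisture flux per unit crosswind length is F = V × PW.
Inflow: F_in = 24.4 × 9.08 = 221.552 mm·m/s
Outflow: F_out = 9.97 × 3.04 = 30.3088 mm·m/s
Steady-state rate R = (F_in − F_out)/L = (221.552 − 30.3088) / 218000 m = 8.773e-04 mm/s.
R = 8.773e-04 × 3600 = 3.16 mm/hr.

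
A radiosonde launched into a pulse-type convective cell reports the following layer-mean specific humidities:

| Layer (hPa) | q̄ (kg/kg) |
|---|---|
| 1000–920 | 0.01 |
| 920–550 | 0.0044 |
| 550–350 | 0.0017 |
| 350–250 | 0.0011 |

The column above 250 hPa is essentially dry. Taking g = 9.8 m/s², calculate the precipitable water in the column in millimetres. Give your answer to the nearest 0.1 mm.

PW ≈ 29.4 mm

Precipitable water is the column-integrated vapour mass per unit area: PW = (1/g) Σ q̄ Δp, with q in kg/kg and Δp in Pa (1 kg/m² of water = 1 mm).
Layer 1000–920 hPa: Δp = 80 hPa = 8000 Pa, q̄ = 0.01 kg/kg → 0.01 × 8000 / 9.8 = 8.16 mm
Layer 920–550 hPa: Δp = 370 hPa = 37000 Pa, q̄ = 0.0044 kg/kg → 0.0044 × 37000 / 9.8 = 16.61 mm
Layer 550–350 hPa: Δp = 200 hPa = 20000 Pa, q̄ = 0.0017 kg/kg → 0.0017 × 20000 / 9.8 = 3.47 mm
Layer 350–250 hPa: Δp = 100 hPa = 10000 Pa, q̄ = 0.0011 kg/kg → 0.0011 × 10000 / 9.8 = 1.12 mm
PW = 8.16 + 16.61 + 3.47 + 1.12 = 29.36 ≈ 29.4 mm.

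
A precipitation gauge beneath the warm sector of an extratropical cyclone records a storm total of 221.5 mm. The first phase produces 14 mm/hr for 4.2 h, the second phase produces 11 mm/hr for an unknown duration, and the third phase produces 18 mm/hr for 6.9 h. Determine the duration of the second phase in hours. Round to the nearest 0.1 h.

Known phases: 14 × 4.2 + 18 × 6.9 = 58.8 + 124.2 = 183 mm.
Remaining depth = 221.5 − 183 = 38.5 mm.
Duration = 38.5 / 11 = 3.5 h.

duration ≈ 3.5 h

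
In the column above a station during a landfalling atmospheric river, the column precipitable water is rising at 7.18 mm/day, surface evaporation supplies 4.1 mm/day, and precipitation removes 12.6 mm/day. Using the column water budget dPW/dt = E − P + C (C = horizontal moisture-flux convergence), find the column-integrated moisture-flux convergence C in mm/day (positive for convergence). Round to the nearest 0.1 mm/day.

C ≈ 15.7 mm/day

dPW/dt = +7.18 mm/day.
C = dPW/dt − E + P = (+7.18) − 4.1 + 12.6 = 15.7 mm/day.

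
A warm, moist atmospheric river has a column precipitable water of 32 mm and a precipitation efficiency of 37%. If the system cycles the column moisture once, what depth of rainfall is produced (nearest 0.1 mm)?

rainfall ≈ 11.8 mm

Rainfall = ε × PW = 0.37 × 32 = 11.8 mm.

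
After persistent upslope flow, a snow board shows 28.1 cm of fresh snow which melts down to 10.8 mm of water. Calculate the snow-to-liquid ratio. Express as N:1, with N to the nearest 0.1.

Ratio = snow depth / SWE = 281 mm / 10.8 mm = 26.0, i.e. 26.0:1.

ratio ≈ 26.0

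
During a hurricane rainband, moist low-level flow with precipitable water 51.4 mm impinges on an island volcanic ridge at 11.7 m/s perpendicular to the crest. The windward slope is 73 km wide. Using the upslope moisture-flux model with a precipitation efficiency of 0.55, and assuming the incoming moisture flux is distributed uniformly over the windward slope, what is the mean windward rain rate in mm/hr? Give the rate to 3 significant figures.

Incoming column moisture flux per unit ridge length: F = V × PW = 11.7 × 51.4 = 601.38 mm·m/s.
Spread over the 73 km slope with efficiency ε = 0.55: R = ε·F/W = 0.55 × 601.38 / 73000 m = 4.531e-03 mm/s.
R = 4.531e-03 × 3600 = 16.3 mm/hr.

R ≈ 16.3 mm/hr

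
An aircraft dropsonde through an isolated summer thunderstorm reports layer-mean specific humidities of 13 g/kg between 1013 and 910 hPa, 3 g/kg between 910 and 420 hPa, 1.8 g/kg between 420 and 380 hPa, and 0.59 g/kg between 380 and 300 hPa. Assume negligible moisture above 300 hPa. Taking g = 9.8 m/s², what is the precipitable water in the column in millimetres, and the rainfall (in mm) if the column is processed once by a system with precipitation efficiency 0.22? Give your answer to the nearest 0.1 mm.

Precipitable water is the column-integrated vapour mass per unit area: PW = (1/g) Σ q̄ Δp, with q in kg/kg and Δp in Pa (1 kg/m² of water = 1 mm).
Layer 1013–910 hPa: Δp = 103 hPa = 10300 Pa, q̄ = 0.013 kg/kg → 0.013 × 10300 / 9.8 = 13.66 mm
Layer 910–420 hPa: Δp = 490 hPa = 49000 Pa, q̄ = 0.003 kg/kg → 0.003 × 49000 / 9.8 = 15.00 mm
Layer 420–380 hPa: Δp = 40 hPa = 4000 Pa, q̄ = 0.0018 kg/kg → 0.0018 × 4000 / 9.8 = 0.73 mm
Layer 380–300 hPa: Δp = 80 hPa = 8000 Pa, q̄ = 0.00059 kg/kg → 0.00059 × 8000 / 9.8 = 0.48 mm
PW = 13.66 + 15.00 + 0.73 + 0.48 = 29.87 ≈ 29.9 mm.
Rainfall = ε × PW = 0.22 × 29.9 = 6.6 mm.

PW ≈ 29.9 mm; rainfall ≈ 6.6 mm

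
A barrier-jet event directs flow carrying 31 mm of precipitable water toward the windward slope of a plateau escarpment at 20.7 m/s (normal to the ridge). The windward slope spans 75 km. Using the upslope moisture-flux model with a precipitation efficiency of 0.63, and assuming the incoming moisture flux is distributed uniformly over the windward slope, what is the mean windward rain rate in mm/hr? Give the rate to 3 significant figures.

R ≈ 19.4 mm/hr

Incoming column moisture flux per unit ridge length: F = V × PW = 20.7 × 31 = 641.7 mm·m/s.
Spread over the 75 km slope with efficiency ε = 0.63: R = ε·F/W = 0.63 × 641.7 / 75000 m = 5.390e-03 mm/s.
R = 5.390e-03 × 3600 = 19.4 mm/hr.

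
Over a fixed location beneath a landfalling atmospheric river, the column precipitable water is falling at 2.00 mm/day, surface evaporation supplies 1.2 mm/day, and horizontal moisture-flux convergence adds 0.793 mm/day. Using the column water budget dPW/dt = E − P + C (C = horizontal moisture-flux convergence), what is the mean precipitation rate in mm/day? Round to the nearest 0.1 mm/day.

P ≈ 4.0 mm/day

dPW/dt = -2.00 mm/day.
P = E + C − dPW/dt = 1.2 + (0.793) − (-2.00) = 4.0 mm/day.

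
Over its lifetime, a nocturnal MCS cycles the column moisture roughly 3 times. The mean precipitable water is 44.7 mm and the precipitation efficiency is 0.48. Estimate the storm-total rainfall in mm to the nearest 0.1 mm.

Each cycle deposits ε × PW = 0.48 × 44.7 = 21.456 mm.
Over 3 cycles: 3 × 21.456 = 64.4 mm.

rainfall ≈ 64.4 mm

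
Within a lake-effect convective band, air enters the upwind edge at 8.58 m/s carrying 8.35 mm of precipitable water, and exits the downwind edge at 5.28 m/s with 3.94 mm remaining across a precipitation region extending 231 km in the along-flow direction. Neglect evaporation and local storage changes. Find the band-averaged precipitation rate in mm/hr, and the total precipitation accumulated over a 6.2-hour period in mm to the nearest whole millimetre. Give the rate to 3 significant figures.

R ≈ 0.792 mm/hr; total ≈ 5 mm

Column moisture flux per unit crosswind length is F = V × PW.
Inflow: F_in = 8.58 × 8.35 = 71.643 mm·m/s
Outflow: F_out = 5.28 × 3.94 = 20.8032 mm·m/s
Steady-state rate R = (F_in − F_out)/L = (71.643 − 20.8032) / 231000 m = 2.201e-04 mm/s.
R = 2.201e-04 × 3600 = 0.792 mm/hr.
Over 6.2 h: total = 0.792 × 6.2 = 4.9104 ≈ 5 mm.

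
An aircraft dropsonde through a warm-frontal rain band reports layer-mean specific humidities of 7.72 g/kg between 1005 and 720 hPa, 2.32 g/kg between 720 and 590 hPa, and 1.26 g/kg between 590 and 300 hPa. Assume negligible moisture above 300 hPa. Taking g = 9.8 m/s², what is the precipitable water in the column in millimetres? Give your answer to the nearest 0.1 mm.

Precipitable water is the column-integrated vapour mass per unit area: PW = (1/g) Σ q̄ Δp, with q in kg/kg and Δp in Pa (1 kg/m² of water = 1 mm).
Layer 1005–720 hPa: Δp = 285 hPa = 28500 Pa, q̄ = 0.00772 kg/kg → 0.00772 × 28500 / 9.8 = 22.45 mm
Layer 720–590 hPa: Δp = 130 hPa = 13000 Pa, q̄ = 0.00232 kg/kg → 0.00232 × 13000 / 9.8 = 3.08 mm
Layer 590–300 hPa: Δp = 290 hPa = 29000 Pa, q̄ = 0.00126 kg/kg → 0.00126 × 29000 / 9.8 = 3.73 mm
PW = 22.45 + 3.08 + 3.73 = 29.26 ≈ 29.3 mm.

PW ≈ 29.3 mm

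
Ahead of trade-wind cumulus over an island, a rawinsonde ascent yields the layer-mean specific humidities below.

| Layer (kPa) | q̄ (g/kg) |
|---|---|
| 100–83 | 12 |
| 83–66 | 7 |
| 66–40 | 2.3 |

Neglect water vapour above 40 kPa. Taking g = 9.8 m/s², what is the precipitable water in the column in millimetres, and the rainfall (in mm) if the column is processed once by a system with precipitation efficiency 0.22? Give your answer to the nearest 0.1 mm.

Precipitable water is the column-integrated vapour mass per unit area: PW = (1/g) Σ q̄ Δp, with q in kg/kg and Δp in Pa (1 kg/m² of water = 1 mm).
Layer 100–83 kPa: Δp = 170 hPa = 17000 Pa, q̄ = 0.012 kg/kg → 0.012 × 17000 / 9.8 = 20.82 mm
Layer 83–66 kPa: Δp = 170 hPa = 17000 Pa, q̄ = 0.007 kg/kg → 0.007 × 17000 / 9.8 = 12.14 mm
Layer 66–40 kPa: Δp = 260 hPa = 26000 Pa, q̄ = 0.0023 kg/kg → 0.0023 × 26000 / 9.8 = 6.10 mm
PW = 20.82 + 12.14 + 6.10 = 39.06 ≈ 39.1 mm.
Rainfall = ε × PW = 0.22 × 39.1 = 8.6 mm.

PW ≈ 39.1 mm; rainfall ≈ 8.6 mm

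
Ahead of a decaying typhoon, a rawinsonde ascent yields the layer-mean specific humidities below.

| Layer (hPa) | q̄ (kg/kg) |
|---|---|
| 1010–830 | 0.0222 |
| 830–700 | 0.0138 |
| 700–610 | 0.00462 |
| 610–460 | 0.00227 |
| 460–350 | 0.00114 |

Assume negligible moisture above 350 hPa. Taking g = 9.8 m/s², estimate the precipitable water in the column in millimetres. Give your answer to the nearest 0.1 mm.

PW ≈ 68.1 mm

Precipitable water is the column-integrated vapour mass per unit area: PW = (1/g) Σ q̄ Δp, with q in kg/kg and Δp in Pa (1 kg/m² of water = 1 mm).
Layer 1010–830 hPa: Δp = 180 hPa = 18000 Pa, q̄ = 0.0222 kg/kg → 0.0222 × 18000 / 9.8 = 40.78 mm
Layer 830–700 hPa: Δp = 130 hPa = 13000 Pa, q̄ = 0.0138 kg/kg → 0.0138 × 13000 / 9.8 = 18.31 mm
Layer 700–610 hPa: Δp = 90 hPa = 9000 Pa, q̄ = 0.00462 kg/kg → 0.00462 × 9000 / 9.8 = 4.24 mm
Layer 610–460 hPa: Δp = 150 hPa = 15000 Pa, q̄ = 0.00227 kg/kg → 0.00227 × 15000 / 9.8 = 3.47 mm
Layer 460–350 hPa: Δp = 110 hPa = 11000 Pa, q̄ = 0.00114 kg/kg → 0.00114 × 11000 / 9.8 = 1.28 mm
PW = 40.78 + 18.31 + 4.24 + 3.47 + 1.28 = 68.08 ≈ 68.1 mm.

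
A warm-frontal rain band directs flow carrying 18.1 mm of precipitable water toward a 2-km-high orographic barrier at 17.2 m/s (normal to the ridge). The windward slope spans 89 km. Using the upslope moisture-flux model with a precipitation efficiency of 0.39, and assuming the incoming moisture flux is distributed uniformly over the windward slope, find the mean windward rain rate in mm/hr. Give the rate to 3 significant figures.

R ≈ 4.91 mm/hr

Incoming column moisture flux per unit ridge length: F = V × PW = 17.2 × 18.1 = 311.32 mm·m/s.
Spread over the 89 km slope with efficiency ε = 0.39: R = ε·F/W = 0.39 × 311.32 / 89000 m = 1.364e-03 mm/s.
R = 1.364e-03 × 3600 = 4.91 mm/hr.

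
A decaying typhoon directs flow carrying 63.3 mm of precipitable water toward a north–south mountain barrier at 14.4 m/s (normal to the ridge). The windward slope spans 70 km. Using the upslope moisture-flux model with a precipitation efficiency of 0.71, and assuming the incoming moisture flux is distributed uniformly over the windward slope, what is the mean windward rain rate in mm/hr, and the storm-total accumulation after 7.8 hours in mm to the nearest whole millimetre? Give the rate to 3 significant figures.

Incoming column moisture flux per unit ridge length: F = V × PW = 14.4 × 63.3 = 911.52 mm·m/s.
Spread over the 70 km slope with efficiency ε = 0.71: R = ε·F/W = 0.71 × 911.52 / 70000 m = 9.245e-03 mm/s.
R = 9.245e-03 × 3600 = 33.3 mm/hr.
Over 7.8 h: total = 33.3 × 7.8 = 259.74 ≈ 260 mm.

R ≈ 33.3 mm/hr; total ≈ 260 mm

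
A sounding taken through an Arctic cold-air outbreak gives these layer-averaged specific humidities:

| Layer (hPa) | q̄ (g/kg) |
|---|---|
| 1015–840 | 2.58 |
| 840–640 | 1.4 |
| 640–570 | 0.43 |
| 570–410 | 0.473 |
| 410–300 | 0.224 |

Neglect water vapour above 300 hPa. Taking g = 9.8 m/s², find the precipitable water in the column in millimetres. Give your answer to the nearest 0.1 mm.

Precipitable water is the column-integrated vapour mass per unit area: PW = (1/g) Σ q̄ Δp, with q in kg/kg and Δp in Pa (1 kg/m² of water = 1 mm).
Layer 1015–840 hPa: Δp = 175 hPa = 17500 Pa, q̄ = 0.00258 kg/kg → 0.00258 × 17500 / 9.8 = 4.61 mm
Layer 840–640 hPa: Δp = 200 hPa = 20000 Pa, q̄ = 0.0014 kg/kg → 0.0014 × 20000 / 9.8 = 2.86 mm
Layer 640–570 hPa: Δp = 70 hPa = 7000 Pa, q̄ = 0.00043 kg/kg → 0.00043 × 7000 / 9.8 = 0.31 mm
Layer 570–410 hPa: Δp = 160 hPa = 16000 Pa, q̄ = 0.000473 kg/kg → 0.000473 × 16000 / 9.8 = 0.77 mm
Layer 410–300 hPa: Δp = 110 hPa = 11000 Pa, q̄ = 0.000224 kg/kg → 0.000224 × 11000 / 9.8 = 0.25 mm
PW = 4.61 + 2.86 + 0.31 + 0.77 + 0.25 = 8.80 ≈ 8.8 mm.

PW ≈ 8.8 mm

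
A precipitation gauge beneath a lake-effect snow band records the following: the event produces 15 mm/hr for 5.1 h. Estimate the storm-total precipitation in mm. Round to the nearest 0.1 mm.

Total = Σ Rᵢ Δtᵢ = 15 × 5.1
      = 76.5 = 76.5 mm.

total ≈ 76.5 mm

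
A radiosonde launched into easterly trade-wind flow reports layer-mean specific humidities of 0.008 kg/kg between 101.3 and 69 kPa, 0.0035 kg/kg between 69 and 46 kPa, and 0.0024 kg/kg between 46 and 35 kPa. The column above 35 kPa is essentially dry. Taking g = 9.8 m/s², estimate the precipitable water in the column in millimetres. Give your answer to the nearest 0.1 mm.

Precipitable water is the column-integrated vapour mass per unit area: PW = (1/g) Σ q̄ Δp, with q in kg/kg and Δp in Pa (1 kg/m² of water = 1 mm).
Layer 101.3–69 kPa: Δp = 323 hPa = 32300 Pa, q̄ = 0.008 kg/kg → 0.008 × 32300 / 9.8 = 26.37 mm
Layer 69–46 kPa: Δp = 230 hPa = 23000 Pa, q̄ = 0.0035 kg/kg → 0.0035 × 23000 / 9.8 = 8.21 mm
Layer 46–35 kPa: Δp = 110 hPa = 11000 Pa, q̄ = 0.0024 kg/kg → 0.0024 × 11000 / 9.8 = 2.69 mm
PW = 26.37 + 8.21 + 2.69 = 37.27 ≈ 37.3 mm.

PW ≈ 37.3 mm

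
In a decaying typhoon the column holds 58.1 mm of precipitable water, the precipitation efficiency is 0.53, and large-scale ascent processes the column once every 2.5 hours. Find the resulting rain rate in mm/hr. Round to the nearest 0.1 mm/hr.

R ≈ 12.3 mm/hr

Each overturning extracts ε × PW = 0.53 × 58.1 = 30.793 mm.
Rate = ε·PW / τ = 30.793 / 2.5 h = 12.3 mm/hr.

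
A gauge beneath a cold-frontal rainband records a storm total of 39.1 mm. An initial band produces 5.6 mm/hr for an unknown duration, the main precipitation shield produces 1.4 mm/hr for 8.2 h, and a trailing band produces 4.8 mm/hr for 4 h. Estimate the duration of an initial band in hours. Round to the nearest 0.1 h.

duration ≈ 1.5 h

Known phases: 1.4 × 8.2 + 4.8 × 4 = 11.48 + 19.2 = 30.68 mm.
Remaining depth = 39.1 − 30.68 = 8.42 mm.
Duration = 8.42 / 5.6 = 1.5 h.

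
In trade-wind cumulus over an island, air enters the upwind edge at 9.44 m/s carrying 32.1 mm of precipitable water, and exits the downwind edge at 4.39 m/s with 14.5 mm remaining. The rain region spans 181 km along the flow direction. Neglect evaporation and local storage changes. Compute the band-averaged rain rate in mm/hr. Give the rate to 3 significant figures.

R ≈ 4.76 mm/hr

Column moisture flux per unit crosswind length is F = V × PW.
Inflow: F_in = 9.44 × 32.1 = 303.024 mm·m/s
Outflow: F_out = 4.39 × 14.5 = 63.655 mm·m/s
Steady-state rate R = (F_in − F_out)/L = (303.024 − 63.655) / 181000 m = 1.322e-03 mm/s.
R = 1.322e-03 × 3600 = 4.76 mm/hr.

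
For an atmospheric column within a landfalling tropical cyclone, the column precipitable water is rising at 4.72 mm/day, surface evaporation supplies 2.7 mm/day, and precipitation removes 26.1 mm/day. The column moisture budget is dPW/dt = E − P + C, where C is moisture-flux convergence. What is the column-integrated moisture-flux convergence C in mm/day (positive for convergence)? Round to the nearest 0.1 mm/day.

C ≈ 28.1 mm/day

dPW/dt = +4.72 mm/day.
C = dPW/dt − E + P = (+4.72) − 2.7 + 26.1 = 28.1 mm/day.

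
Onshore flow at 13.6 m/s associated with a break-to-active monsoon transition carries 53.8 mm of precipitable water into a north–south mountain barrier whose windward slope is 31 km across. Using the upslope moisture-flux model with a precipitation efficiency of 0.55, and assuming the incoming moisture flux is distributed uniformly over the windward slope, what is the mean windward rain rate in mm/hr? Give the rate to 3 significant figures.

R ≈ 46.7 mm/hr

Incoming column moisture flux per unit ridge length: F = V × PW = 13.6 × 53.8 = 731.68 mm·m/s.
Spread over the 31 km slope with efficiency ε = 0.55: R = ε·F/W = 0.55 × 731.68 / 31000 m = 1.298e-02 mm/s.
R = 1.298e-02 × 3600 = 46.7 mm/hr.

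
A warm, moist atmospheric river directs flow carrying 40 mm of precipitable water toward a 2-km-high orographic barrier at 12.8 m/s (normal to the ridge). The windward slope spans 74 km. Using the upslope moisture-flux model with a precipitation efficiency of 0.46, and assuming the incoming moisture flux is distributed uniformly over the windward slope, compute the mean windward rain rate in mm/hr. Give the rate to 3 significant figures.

Incoming column moisture flux per unit ridge length: F = V × PW = 12.8 × 40 = 512 mm·m/s.
Spread over the 74 km slope with efficiency ε = 0.46: R = ε·F/W = 0.46 × 512 / 74000 m = 3.183e-03 mm/s.
R = 3.183e-03 × 3600 = 11.5 mm/hr.

R ≈ 11.5 mm/hr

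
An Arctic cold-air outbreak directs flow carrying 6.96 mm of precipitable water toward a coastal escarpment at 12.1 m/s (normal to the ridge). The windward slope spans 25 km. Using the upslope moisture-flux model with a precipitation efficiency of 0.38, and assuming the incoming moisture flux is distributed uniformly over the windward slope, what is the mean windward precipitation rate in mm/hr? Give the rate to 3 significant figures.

R ≈ 4.61 mm/hr

Incoming column moisture flux per unit ridge length: F = V × PW = 12.1 × 6.96 = 84.216 mm·m/s.
Spread over the 25 km slope with efficiency ε = 0.38: R = ε·F/W = 0.38 × 84.216 / 25000 m = 1.280e-03 mm/s.
R = 1.280e-03 × 3600 = 4.61 mm/hr.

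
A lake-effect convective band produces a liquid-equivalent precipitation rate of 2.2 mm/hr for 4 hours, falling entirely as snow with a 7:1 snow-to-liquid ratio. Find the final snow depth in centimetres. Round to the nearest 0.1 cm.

snow depth ≈ 6.2 cm

Liquid-equivalent depth = 2.2 × 4 = 8.8 mm.
Snow depth = 8.8 mm × 7 = 61.6 mm = 6.2 cm.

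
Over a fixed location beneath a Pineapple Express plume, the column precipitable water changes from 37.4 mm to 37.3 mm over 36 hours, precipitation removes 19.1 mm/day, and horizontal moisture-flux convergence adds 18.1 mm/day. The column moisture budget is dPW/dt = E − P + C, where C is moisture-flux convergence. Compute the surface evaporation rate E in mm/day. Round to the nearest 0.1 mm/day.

E ≈ 0.9 mm/day

dPW/dt = (37.3 − 37.4) mm / (36/24 day) = -0.067 mm/day.
E = dPW/dt + P − C = (-0.067) + 19.1 − (18.1) = 0.9 mm/day.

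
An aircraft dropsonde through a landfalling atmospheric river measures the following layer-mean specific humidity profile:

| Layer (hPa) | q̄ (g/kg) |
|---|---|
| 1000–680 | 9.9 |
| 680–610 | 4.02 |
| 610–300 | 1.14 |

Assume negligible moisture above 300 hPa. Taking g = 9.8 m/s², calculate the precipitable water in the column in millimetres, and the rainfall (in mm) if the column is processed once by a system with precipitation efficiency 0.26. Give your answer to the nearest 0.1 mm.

PW ≈ 38.8 mm; rainfall ≈ 10.1 mm

Precipitable water is the column-integrated vapour mass per unit area: PW = (1/g) Σ q̄ Δp, with q in kg/kg and Δp in Pa (1 kg/m² of water = 1 mm).
Layer 1000–680 hPa: Δp = 320 hPa = 32000 Pa, q̄ = 0.0099 kg/kg → 0.0099 × 32000 / 9.8 = 32.33 mm
Layer 680–610 hPa: Δp = 70 hPa = 7000 Pa, q̄ = 0.00402 kg/kg → 0.00402 × 7000 / 9.8 = 2.87 mm
Layer 610–300 hPa: Δp = 310 hPa = 31000 Pa, q̄ = 0.00114 kg/kg → 0.00114 × 31000 / 9.8 = 3.61 mm
PW = 32.33 + 2.87 + 3.61 = 38.81 ≈ 38.8 mm.
Rainfall = ε × PW = 0.26 × 38.8 = 10.1 mm.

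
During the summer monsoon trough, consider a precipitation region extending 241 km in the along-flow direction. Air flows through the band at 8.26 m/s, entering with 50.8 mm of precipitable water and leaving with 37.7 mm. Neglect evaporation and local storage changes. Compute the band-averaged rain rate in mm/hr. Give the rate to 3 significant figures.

Column moisture flux per unit crosswind length is F = V × PW.
Inflow: F_in = 8.26 × 50.8 = 419.608 mm·m/s
Outflow: F_out = 8.26 × 37.7 = 311.402 mm·m/s
Steady-state rate R = (F_in − F_out)/L = (419.608 − 311.402) / 241000 m = 4.490e-04 mm/s.
R = 4.490e-04 × 3600 = 1.62 mm/hr.

R ≈ 1.62 mm/hr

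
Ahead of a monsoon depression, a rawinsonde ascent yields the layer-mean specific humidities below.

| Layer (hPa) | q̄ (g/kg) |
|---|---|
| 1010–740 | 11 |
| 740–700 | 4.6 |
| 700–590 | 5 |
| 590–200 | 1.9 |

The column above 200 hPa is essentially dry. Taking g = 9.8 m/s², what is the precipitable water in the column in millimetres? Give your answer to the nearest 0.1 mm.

Precipitable water is the column-integrated vapour mass per unit area: PW = (1/g) Σ q̄ Δp, with q in kg/kg and Δp in Pa (1 kg/m² of water = 1 mm).
Layer 1010–740 hPa: Δp = 270 hPa = 27000 Pa, q̄ = 0.011 kg/kg → 0.011 × 27000 / 9.8 = 30.31 mm
Layer 740–700 hPa: Δp = 40 hPa = 4000 Pa, q̄ = 0.0046 kg/kg → 0.0046 × 4000 / 9.8 = 1.88 mm
Layer 700–590 hPa: Δp = 110 hPa = 11000 Pa, q̄ = 0.005 kg/kg → 0.005 × 11000 / 9.8 = 5.61 mm
Layer 590–200 hPa: Δp = 390 hPa = 39000 Pa, q̄ = 0.0019 kg/kg → 0.0019 × 39000 / 9.8 = 7.56 mm
PW = 30.31 + 1.88 + 5.61 + 7.56 = 45.36 ≈ 45.4 mm.

PW ≈ 45.4 mm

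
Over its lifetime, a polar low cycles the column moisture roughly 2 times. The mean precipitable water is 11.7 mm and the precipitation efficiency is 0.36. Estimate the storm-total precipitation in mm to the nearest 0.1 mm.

Each cycle deposits ε × PW = 0.36 × 11.7 = 4.212 mm.
Over 2 cycles: 2 × 4.212 = 8.4 mm.

precipitation ≈ 8.4 mm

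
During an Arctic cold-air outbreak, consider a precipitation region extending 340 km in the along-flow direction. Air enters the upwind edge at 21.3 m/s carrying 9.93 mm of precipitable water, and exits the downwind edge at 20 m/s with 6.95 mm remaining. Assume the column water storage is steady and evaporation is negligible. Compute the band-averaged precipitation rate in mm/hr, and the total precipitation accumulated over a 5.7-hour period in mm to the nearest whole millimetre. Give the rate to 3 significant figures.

Column moisture flux per unit crosswind length is F = V × PW.
Inflow: F_in = 21.3 × 9.93 = 211.509 mm·m/s
Outflow: F_out = 20 × 6.95 = 139 mm·m/s
Steady-state rate R = (F_in − F_out)/L = (211.509 − 139) / 340000 m = 2.133e-04 mm/s.
R = 2.133e-04 × 3600 = 0.768 mm/hr.
Over 5.7 h: total = 0.768 × 5.7 = 4.3776 ≈ 4 mm.

R ≈ 0.768 mm/hr; total ≈ 4 mm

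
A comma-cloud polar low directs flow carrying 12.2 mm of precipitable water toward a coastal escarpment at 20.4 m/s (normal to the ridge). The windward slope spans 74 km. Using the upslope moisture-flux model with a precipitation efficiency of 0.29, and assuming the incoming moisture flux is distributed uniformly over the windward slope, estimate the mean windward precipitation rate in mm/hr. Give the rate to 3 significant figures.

R ≈ 3.51 mm/hr

Incoming column moisture flux per unit ridge length: F = V × PW = 20.4 × 12.2 = 248.88 mm·m/s.
Spread over the 74 km slope with efficiency ε = 0.29: R = ε·F/W = 0.29 × 248.88 / 74000 m = 9.753e-04 mm/s.
R = 9.753e-04 × 3600 = 3.51 mm/hr.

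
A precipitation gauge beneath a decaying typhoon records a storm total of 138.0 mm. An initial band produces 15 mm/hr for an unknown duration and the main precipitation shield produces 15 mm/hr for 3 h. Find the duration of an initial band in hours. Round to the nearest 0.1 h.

duration ≈ 6.2 h

Known phases: 15 × 3 = 45 mm.
Remaining depth = 138.0 − 45 = 93 mm.
Duration = 93 / 15 = 6.2 h.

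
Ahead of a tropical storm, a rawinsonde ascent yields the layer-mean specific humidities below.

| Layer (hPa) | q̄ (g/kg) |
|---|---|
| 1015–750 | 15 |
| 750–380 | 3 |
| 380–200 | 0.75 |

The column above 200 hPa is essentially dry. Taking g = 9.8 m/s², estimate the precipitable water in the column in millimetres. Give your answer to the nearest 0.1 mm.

PW ≈ 53.3 mm

Precipitable water is the column-integrated vapour mass per unit area: PW = (1/g) Σ q̄ Δp, with q in kg/kg and Δp in Pa (1 kg/m² of water = 1 mm).
Layer 1015–750 hPa: Δp = 265 hPa = 26500 Pa, q̄ = 0.015 kg/kg → 0.015 × 26500 / 9.8 = 40.56 mm
Layer 750–380 hPa: Δp = 370 hPa = 37000 Pa, q̄ = 0.003 kg/kg → 0.003 × 37000 / 9.8 = 11.33 mm
Layer 380–200 hPa: Δp = 180 hPa = 18000 Pa, q̄ = 0.00075 kg/kg → 0.00075 × 18000 / 9.8 = 1.38 mm
PW = 40.56 + 11.33 + 1.38 = 53.27 ≈ 53.3 mm.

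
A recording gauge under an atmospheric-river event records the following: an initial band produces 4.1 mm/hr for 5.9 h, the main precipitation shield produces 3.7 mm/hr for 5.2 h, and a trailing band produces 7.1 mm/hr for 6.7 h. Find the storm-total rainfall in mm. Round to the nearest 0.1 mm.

total ≈ 91.0 mm

Total = Σ Rᵢ Δtᵢ = 4.1 × 5.9 + 3.7 × 5.2 + 7.1 × 6.7
      = 24.19 + 19.24 + 47.57 = 91.0 mm.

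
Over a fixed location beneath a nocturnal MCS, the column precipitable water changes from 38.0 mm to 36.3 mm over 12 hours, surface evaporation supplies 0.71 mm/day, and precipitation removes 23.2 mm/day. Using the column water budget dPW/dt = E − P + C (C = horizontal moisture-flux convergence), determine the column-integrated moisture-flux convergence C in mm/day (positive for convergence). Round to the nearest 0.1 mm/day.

C ≈ 19.1 mm/day

dPW/dt = (36.3 − 38.0) mm / (12/24 day) = -3.400 mm/day.
C = dPW/dt − E + P = (-3.400) − 0.71 + 23.2 = 19.1 mm/day.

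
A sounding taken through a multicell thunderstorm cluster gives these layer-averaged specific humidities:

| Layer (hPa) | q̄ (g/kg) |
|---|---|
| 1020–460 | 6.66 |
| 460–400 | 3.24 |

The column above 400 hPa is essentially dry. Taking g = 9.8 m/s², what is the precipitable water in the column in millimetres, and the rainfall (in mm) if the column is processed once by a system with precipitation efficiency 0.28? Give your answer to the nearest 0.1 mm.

PW ≈ 40.0 mm; rainfall ≈ 11.2 mm

Precipitable water is the column-integrated vapour mass per unit area: PW = (1/g) Σ q̄ Δp, with q in kg/kg and Δp in Pa (1 kg/m² of water = 1 mm).
Layer 1020–460 hPa: Δp = 560 hPa = 56000 Pa, q̄ = 0.00666 kg/kg → 0.00666 × 56000 / 9.8 = 38.06 mm
Layer 460–400 hPa: Δp = 60 hPa = 6000 Pa, q̄ = 0.00324 kg/kg → 0.00324 × 6000 / 9.8 = 1.98 mm
PW = 38.06 + 1.98 = 40.04 ≈ 40.0 mm.
Rainfall = ε × PW = 0.28 × 40.0 = 11.2 mm.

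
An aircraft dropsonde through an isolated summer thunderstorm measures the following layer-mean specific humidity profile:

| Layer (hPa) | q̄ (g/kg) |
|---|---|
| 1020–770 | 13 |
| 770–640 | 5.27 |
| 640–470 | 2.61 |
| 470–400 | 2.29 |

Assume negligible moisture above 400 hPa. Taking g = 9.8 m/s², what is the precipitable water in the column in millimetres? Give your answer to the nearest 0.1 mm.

PW ≈ 46.3 mm

Precipitable water is the column-integrated vapour mass per unit area: PW = (1/g) Σ q̄ Δp, with q in kg/kg and Δp in Pa (1 kg/m² of water = 1 mm).
Layer 1020–770 hPa: Δp = 250 hPa = 25000 Pa, q̄ = 0.013 kg/kg → 0.013 × 25000 / 9.8 = 33.16 mm
Layer 770–640 hPa: Δp = 130 hPa = 13000 Pa, q̄ = 0.00527 kg/kg → 0.00527 × 13000 / 9.8 = 6.99 mm
Layer 640–470 hPa: Δp = 170 hPa = 17000 Pa, q̄ = 0.00261 kg/kg → 0.00261 × 17000 / 9.8 = 4.53 mm
Layer 470–400 hPa: Δp = 70 hPa = 7000 Pa, q̄ = 0.00229 kg/kg → 0.00229 × 7000 / 9.8 = 1.64 mm
PW = 33.16 + 6.99 + 4.53 + 1.64 = 46.32 ≈ 46.3 mm.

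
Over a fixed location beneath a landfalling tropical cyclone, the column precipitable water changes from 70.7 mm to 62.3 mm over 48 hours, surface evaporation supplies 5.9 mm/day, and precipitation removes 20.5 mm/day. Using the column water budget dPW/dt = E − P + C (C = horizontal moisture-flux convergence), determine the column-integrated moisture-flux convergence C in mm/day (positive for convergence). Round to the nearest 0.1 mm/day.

dPW/dt = (62.3 − 70.7) mm / (48/24 day) = -4.200 mm/day.
C = dPW/dt − E + P = (-4.200) − 5.9 + 20.5 = 10.4 mm/day.

C ≈ 10.4 mm/day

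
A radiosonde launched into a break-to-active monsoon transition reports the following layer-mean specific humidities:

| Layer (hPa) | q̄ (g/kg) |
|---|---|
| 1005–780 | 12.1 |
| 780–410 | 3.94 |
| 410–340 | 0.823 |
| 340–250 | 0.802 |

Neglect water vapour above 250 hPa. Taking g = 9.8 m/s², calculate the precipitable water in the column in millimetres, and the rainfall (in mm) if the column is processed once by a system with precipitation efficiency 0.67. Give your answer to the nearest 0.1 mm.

PW ≈ 44.0 mm; rainfall ≈ 29.5 mm

Precipitable water is the column-integrated vapour mass per unit area: PW = (1/g) Σ q̄ Δp, with q in kg/kg and Δp in Pa (1 kg/m² of water = 1 mm).
Layer 1005–780 hPa: Δp = 225 hPa = 22500 Pa, q̄ = 0.0121 kg/kg → 0.0121 × 22500 / 9.8 = 27.78 mm
Layer 780–410 hPa: Δp = 370 hPa = 37000 Pa, q̄ = 0.00394 kg/kg → 0.00394 × 37000 / 9.8 = 14.88 mm
Layer 410–340 hPa: Δp = 70 hPa = 7000 Pa, q̄ = 0.000823 kg/kg → 0.000823 × 7000 / 9.8 = 0.59 mm
Layer 340–250 hPa: Δp = 90 hPa = 9000 Pa, q̄ = 0.000802 kg/kg → 0.000802 × 9000 / 9.8 = 0.74 mm
PW = 27.78 + 14.88 + 0.59 + 0.74 = 43.99 ≈ 44.0 mm.
Rainfall = ε × PW = 0.67 × 44.0 = 29.5 mm.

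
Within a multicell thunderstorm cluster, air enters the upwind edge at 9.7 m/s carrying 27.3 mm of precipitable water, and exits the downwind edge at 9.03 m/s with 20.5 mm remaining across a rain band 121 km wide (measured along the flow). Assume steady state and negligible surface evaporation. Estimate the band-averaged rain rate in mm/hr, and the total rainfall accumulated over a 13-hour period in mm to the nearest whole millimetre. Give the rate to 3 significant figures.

Column moisture flux per unit crosswind length is F = V × PW.
Inflow: F_in = 9.7 × 27.3 = 264.81 mm·m/s
Outflow: F_out = 9.03 × 20.5 = 185.115 mm·m/s
Steady-state rate R = (F_in − F_out)/L = (264.81 − 185.115) / 121000 m = 6.586e-04 mm/s.
R = 6.586e-04 × 3600 = 2.37 mm/hr.
Over 13 h: total = 2.37 × 13 = 30.81 ≈ 31 mm.

R ≈ 2.37 mm/hr; total ≈ 31 mm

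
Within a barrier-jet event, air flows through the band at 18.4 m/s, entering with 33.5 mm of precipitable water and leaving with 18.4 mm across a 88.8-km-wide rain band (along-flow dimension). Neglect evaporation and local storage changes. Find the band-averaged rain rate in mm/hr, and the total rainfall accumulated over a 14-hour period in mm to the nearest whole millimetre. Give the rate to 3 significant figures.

Column moisture flux per unit crosswind length is F = V × PW.
Inflow: F_in = 18.4 × 33.5 = 616.4 mm·m/s
Outflow: F_out = 18.4 × 18.4 = 338.56 mm·m/s
Steady-state rate R = (F_in − F_out)/L = (616.4 − 338.56) / 88800 m = 3.129e-03 mm/s.
R = 3.129e-03 × 3600 = 11.3 mm/hr.
Over 14 h: total = 11.3 × 14 = 158.2 ≈ 158 mm.

R ≈ 11.3 mm/hr; total ≈ 158 mm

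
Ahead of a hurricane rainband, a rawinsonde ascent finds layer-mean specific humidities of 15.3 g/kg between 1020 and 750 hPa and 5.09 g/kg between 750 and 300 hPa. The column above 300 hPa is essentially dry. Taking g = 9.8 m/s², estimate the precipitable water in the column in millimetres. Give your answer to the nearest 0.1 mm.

Precipitable water is the column-integrated vapour mass per unit area: PW = (1/g) Σ q̄ Δp, with q in kg/kg and Δp in Pa (1 kg/m² of water = 1 mm).
Layer 1020–750 hPa: Δp = 270 hPa = 27000 Pa, q̄ = 0.0153 kg/kg → 0.0153 × 27000 / 9.8 = 42.15 mm
Layer 750–300 hPa: Δp = 450 hPa = 45000 Pa, q̄ = 0.00509 kg/kg → 0.00509 × 45000 / 9.8 = 23.37 mm
PW = 42.15 + 23.37 = 65.52 ≈ 65.5 mm.

PW ≈ 65.5 mm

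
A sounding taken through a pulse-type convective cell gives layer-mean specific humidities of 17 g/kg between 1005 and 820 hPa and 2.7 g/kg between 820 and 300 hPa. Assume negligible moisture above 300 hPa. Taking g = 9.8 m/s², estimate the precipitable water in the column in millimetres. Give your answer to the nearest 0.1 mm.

Precipitable water is the column-integrated vapour mass per unit area: PW = (1/g) Σ q̄ Δp, with q in kg/kg and Δp in Pa (1 kg/m² of water = 1 mm).
Layer 1005–820 hPa: Δp = 185 hPa = 18500 Pa, q̄ = 0.017 kg/kg → 0.017 × 18500 / 9.8 = 32.09 mm
Layer 820–300 hPa: Δp = 520 hPa = 52000 Pa, q̄ = 0.0027 kg/kg → 0.0027 × 52000 / 9.8 = 14.33 mm
PW = 32.09 + 14.33 = 46.42 ≈ 46.4 mm.

PW ≈ 46.4 mm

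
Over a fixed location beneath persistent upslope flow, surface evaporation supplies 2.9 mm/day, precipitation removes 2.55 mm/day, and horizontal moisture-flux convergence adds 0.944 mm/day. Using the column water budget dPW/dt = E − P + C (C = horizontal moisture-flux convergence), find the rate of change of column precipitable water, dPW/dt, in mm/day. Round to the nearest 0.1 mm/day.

dPW/dt = E − P + C = 2.9 − 2.55 + (0.944) = 1.3 mm/day.

dPW/dt ≈ 1.3 mm/day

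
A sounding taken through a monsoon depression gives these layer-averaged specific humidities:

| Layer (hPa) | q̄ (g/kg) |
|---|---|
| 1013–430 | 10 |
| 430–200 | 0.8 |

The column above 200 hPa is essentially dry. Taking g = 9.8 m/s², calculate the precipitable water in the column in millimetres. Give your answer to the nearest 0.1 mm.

Precipitable water is the column-integrated vapour mass per unit area: PW = (1/g) Σ q̄ Δp, with q in kg/kg and Δp in Pa (1 kg/m² of water = 1 mm).
Layer 1013–430 hPa: Δp = 583 hPa = 58300 Pa, q̄ = 0.01 kg/kg → 0.01 × 58300 / 9.8 = 59.49 mm
Layer 430–200 hPa: Δp = 230 hPa = 23000 Pa, q̄ = 0.0008 kg/kg → 0.0008 × 23000 / 9.8 = 1.88 mm
PW = 59.49 + 1.88 = 61.37 ≈ 61.4 mm.

PW ≈ 61.4 mm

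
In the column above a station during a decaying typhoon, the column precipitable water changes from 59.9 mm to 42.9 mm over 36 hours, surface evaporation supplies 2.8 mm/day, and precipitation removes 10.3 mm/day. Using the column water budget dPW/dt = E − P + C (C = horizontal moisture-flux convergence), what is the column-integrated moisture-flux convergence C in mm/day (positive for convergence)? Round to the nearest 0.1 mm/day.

dPW/dt = (42.9 − 59.9) mm / (36/24 day) = -11.333 mm/day.
C = dPW/dt − E + P = (-11.333) − 2.8 + 10.3 = -3.8 mm/day.

C ≈ -3.8 mm/day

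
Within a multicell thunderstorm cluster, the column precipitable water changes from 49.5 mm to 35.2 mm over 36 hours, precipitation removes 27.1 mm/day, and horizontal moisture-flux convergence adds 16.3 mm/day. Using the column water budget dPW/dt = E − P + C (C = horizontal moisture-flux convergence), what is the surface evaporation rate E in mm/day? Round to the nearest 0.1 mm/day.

E ≈ 1.3 mm/day

dPW/dt = (35.2 − 49.5) mm / (36/24 day) = -9.533 mm/day.
E = dPW/dt + P − C = (-9.533) + 27.1 − (16.3) = 1.3 mm/day.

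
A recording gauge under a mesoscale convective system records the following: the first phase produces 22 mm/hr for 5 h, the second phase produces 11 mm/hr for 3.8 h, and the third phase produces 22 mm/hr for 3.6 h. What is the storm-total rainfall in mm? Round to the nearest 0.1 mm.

total ≈ 231.0 mm

Total = Σ Rᵢ Δtᵢ = 22 × 5 + 11 × 3.8 + 22 × 3.6
      = 110 + 41.8 + 79.2 = 231.0 mm.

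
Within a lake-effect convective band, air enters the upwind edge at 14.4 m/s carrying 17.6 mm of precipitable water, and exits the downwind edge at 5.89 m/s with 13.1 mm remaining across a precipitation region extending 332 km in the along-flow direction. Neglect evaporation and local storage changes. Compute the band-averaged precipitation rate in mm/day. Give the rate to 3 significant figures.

Column moisture flux per unit crosswind length is F = V × PW.
Inflow: F_in = 14.4 × 17.6 = 253.44 mm·m/s
Outflow: F_out = 5.89 × 13.1 = 77.159 mm·m/s
Steady-state rate R = (F_in − F_out)/L = (253.44 − 77.159) / 332000 m = 5.310e-04 mm/s.
R = 5.310e-04 × 3600 × 24 = 45.9 mm/day.

R ≈ 45.9 mm/day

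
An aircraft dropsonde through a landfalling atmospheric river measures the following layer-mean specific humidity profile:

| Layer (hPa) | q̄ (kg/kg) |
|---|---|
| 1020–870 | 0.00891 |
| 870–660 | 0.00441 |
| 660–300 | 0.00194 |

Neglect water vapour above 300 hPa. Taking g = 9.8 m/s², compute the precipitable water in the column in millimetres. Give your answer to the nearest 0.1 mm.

PW ≈ 30.2 mm

Precipitable water is the column-integrated vapour mass per unit area: PW = (1/g) Σ q̄ Δp, with q in kg/kg and Δp in Pa (1 kg/m² of water = 1 mm).
Layer 1020–870 hPa: Δp = 150 hPa = 15000 Pa, q̄ = 0.00891 kg/kg → 0.00891 × 15000 / 9.8 = 13.64 mm
Layer 870–660 hPa: Δp = 210 hPa = 21000 Pa, q̄ = 0.00441 kg/kg → 0.00441 × 21000 / 9.8 = 9.45 mm
Layer 660–300 hPa: Δp = 360 hPa = 36000 Pa, q̄ = 0.00194 kg/kg → 0.00194 × 36000 / 9.8 = 7.13 mm
PW = 13.64 + 9.45 + 7.13 = 30.22 ≈ 30.2 mm.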